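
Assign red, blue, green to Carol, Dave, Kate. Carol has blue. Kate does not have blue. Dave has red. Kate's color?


From clues:
  Dave → red
  Carol → blue
By elimination, Kate gets the remaining.

green


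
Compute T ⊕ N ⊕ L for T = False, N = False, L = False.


T = False, N = False, L = False
Step 1: T ⊕ N = False XOR False = False
Step 2: False ⊕ L = False XOR False = False
XOR is true when an odd number of operands are true.

False


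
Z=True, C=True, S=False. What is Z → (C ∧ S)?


Z = True, C = True, S = False
Expression: Z → (C ∧ S)
Step 1: C ∧ S = True AND False = False
Step 2: Z → (False) = True → False = False

False


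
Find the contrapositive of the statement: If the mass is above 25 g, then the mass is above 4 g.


Original: If the mass is above 25 g, then the mass is above 4 g
Contrapositive: If ¬Q, then ¬P
Negate Q: not (the mass is above 4 g)
Negate P: not (the mass is above 25 g)

If not (the mass is above 4 g), then not (the mass is above 25 g).


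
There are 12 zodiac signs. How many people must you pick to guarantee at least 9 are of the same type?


Pigeonhole: to guarantee k in one of n categories, need (k-1)×n + 1.
k = 9, n = 12
Minimum = (9-1) × 12 + 1 = 8 × 12 + 1

97


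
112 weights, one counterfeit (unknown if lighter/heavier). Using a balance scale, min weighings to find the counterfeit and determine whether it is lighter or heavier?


Let n = 112. 224 possibilities (n weights × lighter/heavier); each weighing has 3 outcomes.
Bound for k weighings: say the first weighing puts j weights on each pan. If it tips, the 2j weighed weights remain suspects (each with a known direction) and k-1 weighings give 3^(k-1) outcomes; 3^(k-1) is odd, so 2j ≤ 3^(k-1) - 1. If it balances, the n - 2j unweighed weights remain with direction unknown: 2(n - 2j) ≤ 3^(k-1) - 1 by the same parity argument. Adding, n ≤ (3^(k-1) - 1) + (3^(k-1) - 1)/2 = (3^k - 3)/2, and the classical three-group strategy achieves this (3 weights in 2 weighings, 12 in 3, 39 in 4, 120 in 5).
So we need the smallest k with (3^k - 3)/2 ≥ 112.
k = 4: (3^4 - 3)/2 = 39 < 112 ✗
k = 5: (3^5 - 3)/2 = 120 ≥ 112 ✓

5


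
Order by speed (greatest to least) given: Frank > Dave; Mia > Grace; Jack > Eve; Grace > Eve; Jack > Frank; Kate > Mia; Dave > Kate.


Constraints: Frank > Dave; Mia > Grace; Jack > Eve; Grace > Eve; Jack > Frank; Kate > Mia; Dave > Kate
Method: at each step, the next-highest is the one remaining person who never appears on the smaller side of a constraint between remaining people.
  Step 1: remaining {Grace, Dave, Eve, Frank, Kate, Mia, Jack}; on the smaller side: {Grace, Dave, Eve, Frank, Kate, Mia} → Jack is next (Jack > Eve; Jack > Frank).
  Step 2: remaining {Grace, Dave, Eve, Frank, Kate, Mia}; on the smaller side: {Grace, Dave, Eve, Kate, Mia} → Frank is next (Frank > Dave).
  Step 3: remaining {Grace, Dave, Eve, Kate, Mia}; on the smaller side: {Grace, Eve, Kate, Mia} → Dave is next (Dave > Kate).
  Step 4: remaining {Grace, Eve, Kate, Mia}; on the smaller side: {Grace, Eve, Mia} → Kate is next (Kate > Mia).
  Step 5: remaining {Grace, Eve, Mia}; on the smaller side: {Grace, Eve} → Mia is next (Mia > Grace).
  Step 6: remaining {Grace, Eve}; on the smaller side: {Eve} → Grace is next (Grace > Eve).
  Step 7: only Eve remains → lowest.
Final ranking (highest to lowest):

Jack > Frank > Dave > Kate > Mia > Grace > Eve


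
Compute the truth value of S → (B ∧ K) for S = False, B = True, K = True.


S = False, B = True, K = True
Step 1: B ∧ K = True AND True = True
Step 2: S → (True): false only when S=True and consequent=False.
Result: True

True


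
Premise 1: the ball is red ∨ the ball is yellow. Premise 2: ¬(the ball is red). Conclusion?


Disjunctive syllogism: P ∨ Q, ¬P ⊢ Q
Disjunction: the ball is red ∨ the ball is yellow
We know it is not the case that the ball is red.
By disjunctive syllogism, the other disjunct must be true.

The ball is yellow


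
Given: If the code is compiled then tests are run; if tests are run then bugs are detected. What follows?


Hypothetical syllogism: P → Q, Q → R ⊢ P → R
Premise 1: the code is compiled → tests are run
Premise 2: tests are run → bugs are detected
Chain the implications: the middle term (tests are run) links the two.
Conclusion: If the code is compiled, then bugs are detected.

If the code is compiled, then bugs are detected.


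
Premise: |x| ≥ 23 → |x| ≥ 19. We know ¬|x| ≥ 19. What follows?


Modus tollens: P → Q, ¬Q ⊢ ¬P
P: |x| ≥ 23
Q: |x| ≥ 19
We have P → Q and Q is false.
By modus tollens, P must be false.

It is not the case that |x| ≥ 23


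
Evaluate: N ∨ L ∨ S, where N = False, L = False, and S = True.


N = False, L = False, S = True
Step 1: N ∨ L = False OR False = False
Step 2: False ∨ S = False OR True = True
OR is true when at least one operand is true.

True


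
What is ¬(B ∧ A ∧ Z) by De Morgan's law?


De Morgan's law: ¬(P ∧ Q ∧ R) ≡ ¬P ∨ ¬Q ∨ ¬R
¬(B ∧ A ∧ Z) = ¬B ∨ ¬A ∨ ¬Z

¬B ∨ ¬A ∨ ¬Z


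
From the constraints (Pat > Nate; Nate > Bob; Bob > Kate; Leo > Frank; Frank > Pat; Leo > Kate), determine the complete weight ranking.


Constraints: Pat > Nate; Nate > Bob; Bob > Kate; Leo > Frank; Frank > Pat; Leo > Kate
Method: at each step, the next-highest is the one remaining person who never appears on the smaller side of a constraint between remaining people.
  Step 1: remaining {Pat, Kate, Nate, Bob, Leo, Frank}; on the smaller side: {Pat, Kate, Nate, Bob, Frank} → Leo is next (Leo > Frank; Leo > Kate).
  Step 2: remaining {Pat, Kate, Nate, Bob, Frank}; on the smaller side: {Pat, Kate, Nate, Bob} → Frank is next (Frank > Pat).
  Step 3: remaining {Pat, Kate, Nate, Bob}; on the smaller side: {Kate, Nate, Bob} → Pat is next (Pat > Nate).
  Step 4: remaining {Kate, Nate, Bob}; on the smaller side: {Kate, Bob} → Nate is next (Nate > Bob).
  Step 5: remaining {Kate, Bob}; on the smaller side: {Kate} → Bob is next (Bob > Kate).
  Step 6: only Kate remains → lowest.
Final ranking (highest to lowest):

Leo > Frank > Pat > Nate > Bob > Kate


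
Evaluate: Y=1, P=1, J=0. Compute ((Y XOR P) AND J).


Y XOR P = 1^1 = 0
0 AND 0 = 0

0


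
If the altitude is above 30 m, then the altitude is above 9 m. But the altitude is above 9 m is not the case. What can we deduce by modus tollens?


Modus tollens: P → Q, ¬Q ⊢ ¬P
P: the altitude is above 30 m
Q: the altitude is above 9 m
We have P → Q and Q is false.
By modus tollens, P must be false.

It is not the case that the altitude is above 30 m


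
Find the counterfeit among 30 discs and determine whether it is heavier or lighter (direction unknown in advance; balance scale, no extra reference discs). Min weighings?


Let n = 30. 60 possibilities (n discs × lighter/heavier); each weighing has 3 outcomes.
Bound for k weighings: say the first weighing puts j discs on each pan. If it tips, the 2j weighed discs remain suspects (each with a known direction) and k-1 weighings give 3^(k-1) outcomes; 3^(k-1) is odd, so 2j ≤ 3^(k-1) - 1. If it balances, the n - 2j unweighed discs remain with direction unknown: 2(n - 2j) ≤ 3^(k-1) - 1 by the same parity argument. Adding, n ≤ (3^(k-1) - 1) + (3^(k-1) - 1)/2 = (3^k - 3)/2, and the classical three-group strategy achieves this (3 discs in 2 weighings, 12 in 3, 39 in 4, 120 in 5).
So we need the smallest k with (3^k - 3)/2 ≥ 30.
k = 3: (3^3 - 3)/2 = 12 < 30 ✗
k = 4: (3^4 - 3)/2 = 39 ≥ 30 ✓

4


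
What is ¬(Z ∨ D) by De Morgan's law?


De Morgan's law: ¬(P ∨ Q) ≡ ¬P ∧ ¬Q
¬(Z ∨ D) = ¬Z ∧ ¬D

¬Z ∧ ¬D


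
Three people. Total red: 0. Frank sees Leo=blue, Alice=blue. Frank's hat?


Total red = 0, seen red = 0
Own red = 0 - 0 = 0
Frank's hat is blue.

blue


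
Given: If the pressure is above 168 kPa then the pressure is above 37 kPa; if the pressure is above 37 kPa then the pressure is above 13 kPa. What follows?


Hypothetical syllogism: P → Q, Q → R ⊢ P → R
Premise 1: the pressure is above 168 kPa → the pressure is above 37 kPa
Premise 2: the pressure is above 37 kPa → the pressure is above 13 kPa
Chain the implications: the middle term (the pressure is above 37 kPa) links the two.
Conclusion: If the pressure is above 168 kPa, then the pressure is above 13 kPa.

If the pressure is above 168 kPa, then the pressure is above 13 kPa.


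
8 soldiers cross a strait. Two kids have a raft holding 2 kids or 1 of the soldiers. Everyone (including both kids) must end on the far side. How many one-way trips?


Per crossing of one of the soldiers: kids→, one←, one of the soldiers→, one← = 4 trips
8 × 4 = 32, + 1 final kids→ = 33
Minimum trips = 33

33


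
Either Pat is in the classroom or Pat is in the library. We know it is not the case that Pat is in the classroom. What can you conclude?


Disjunctive syllogism: P ∨ Q, ¬P ⊢ Q
Disjunction: Pat is in the classroom ∨ Pat is in the library
We know it is not the case that Pat is in the classroom.
By disjunctive syllogism, the other disjunct must be true.

Pat is in the library


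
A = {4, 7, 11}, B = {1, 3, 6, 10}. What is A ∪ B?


A = {4, 7, 11}
B = {1, 3, 6, 10}
Operation: union
All elements combined: 1, 3, 4, 6, 7, 10, 11

{1, 3, 4, 6, 7, 10, 11}


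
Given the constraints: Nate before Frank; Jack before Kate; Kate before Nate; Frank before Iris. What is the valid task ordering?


Constraints: Nate before Frank; Jack before Kate; Kate before Nate; Frank before Iris
Method: repeatedly schedule the remaining task that has no remaining task required before it.
  Step 1: remaining {Iris, Nate, Kate, Jack, Frank}; every task except Jack still has a predecessor pending → schedule Jack.
  Step 2: remaining {Iris, Nate, Kate, Frank}; every task except Kate still has a predecessor pending → schedule Kate.
  Step 3: remaining {Iris, Nate, Frank}; every task except Nate still has a predecessor pending → schedule Nate.
  Step 4: remaining {Iris, Frank}; every task except Frank still has a predecessor pending → schedule Frank.
  Step 5: only Iris remains → schedule Iris.
Resulting order:

Jack → Kate → Nate → Frank → Iris


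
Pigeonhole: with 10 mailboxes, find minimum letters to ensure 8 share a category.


Pigeonhole: to guarantee k in one of n categories, need (k-1)×n + 1.
k = 8, n = 10
Minimum = (8-1) × 10 + 1 = 7 × 10 + 1

71


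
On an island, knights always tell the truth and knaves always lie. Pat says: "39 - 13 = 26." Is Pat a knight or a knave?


Statement: "39 - 13 = 26."
Actual: 39 - 13 = 26
Claimed: 26
Statement is TRUE → Pat tells the truth → Knight

Knight


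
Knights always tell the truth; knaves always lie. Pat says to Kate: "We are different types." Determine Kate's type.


Pat says: "We are different types."
Case 1: Pat is a Knight (truth-teller)
  Statement is true → they ARE different → Kate is a Knave
Case 2: Pat is a Knave (liar)
  Statement is false → they are NOT different → Kate is a Knave
In both cases, Kate is a Knave.

Knave


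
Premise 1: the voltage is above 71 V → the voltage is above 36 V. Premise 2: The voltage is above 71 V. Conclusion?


Modus ponens: P → Q, P ⊢ Q
P: the voltage is above 71 V
Q: the voltage is above 36 V
We have P → Q and P is true.
By modus ponens, Q must be true.

The voltage is above 36 V


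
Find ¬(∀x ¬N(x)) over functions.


Original: ∀x ¬N(x)
Rule: ¬∀→∃, ¬∃→∀, negate predicate.
Negation: ∃x N(x)

∃x N(x)


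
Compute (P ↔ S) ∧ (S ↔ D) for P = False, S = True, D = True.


P = False, S = True, D = True
Step 1: P ↔ S is true when P and S have the same value. Result: False
Step 2: S ↔ D is true when S and D have the same value. Result: True
Step 3: False ∧ True = False

False


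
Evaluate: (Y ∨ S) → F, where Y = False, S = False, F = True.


Y = False, S = False, F = True
Step 1: Y ∨ S = False OR False = False
Step 2: (False) → F: false only when antecedent=True and F=False.
Result: True

True


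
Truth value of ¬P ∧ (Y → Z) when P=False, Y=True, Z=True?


P = False, Y = True, Z = True
Expression: ¬P ∧ (Y → Z)
Step 1: ¬P = NOT False = True
Step 2: Y → Z = True → True (false only if Y=True, Z=False) = True
Step 3: (True) ∧ (True) = True AND True = True

True


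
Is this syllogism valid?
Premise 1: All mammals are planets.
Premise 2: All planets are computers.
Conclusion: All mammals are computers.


Premise 1: All mammals are planets.
Premise 2: All planets are computers.
Conclusion: All mammals are computers.
Barbara syllogism (AAA-1): All A are B, All B are C → All A are C.
Middle term (planets) distributed in premise 2.

Valid


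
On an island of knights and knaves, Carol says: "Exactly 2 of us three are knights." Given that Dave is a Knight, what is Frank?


Carol claims exactly 2 knights among Carol, Dave, Frank.
Given: Dave is a Knight.

Case 1: Carol is a Knight (tells truth)
  Then exactly 2 of the three are knights.
  Counting Carol, Dave: 2 knight(s) so far. Need 0 more → Frank = Knave.
Case 2: Carol is a Knave (lies)
  Then the count is NOT 2.
  If Frank = Knight, count = 2 = 2 → claim would be true, contradicts lie.
  If Frank = Knave, count = 1 ≠ 2 → lie confirmed ✓

Frank is a Knave.

Knave


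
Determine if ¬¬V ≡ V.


Expression 1: ¬¬V
Expression 2: V
Truth table (V | Expr1 Expr2):
  T |   T     T
  F |   F     F
All 2 rows agree, so the expressions are logically equivalent.

Yes


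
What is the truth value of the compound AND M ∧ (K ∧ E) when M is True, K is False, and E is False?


M = True, K = False, E = False
Step 1: K ∧ E = False AND False = False
Step 2: M ∧ False = True AND False = False
AND is true only when ALL operands are true.

False


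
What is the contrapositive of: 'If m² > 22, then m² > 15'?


Original: If m² > 22, then m² > 15
Contrapositive: If ¬Q, then ¬P
Negate Q: not (m² > 15)
Negate P: not (m² > 22)

If not (m² > 15), then not (m² > 22).


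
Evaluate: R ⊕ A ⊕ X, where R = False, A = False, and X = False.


R = False, A = False, X = False
Step 1: R ⊕ A = False XOR False = False
Step 2: False ⊕ X = False XOR False = False
XOR is true when an odd number of operands are true.

False


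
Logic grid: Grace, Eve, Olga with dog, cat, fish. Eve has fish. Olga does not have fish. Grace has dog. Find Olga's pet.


From clues:
  Eve → fish
  Grace → dog
By elimination, Olga gets the remaining.

cat


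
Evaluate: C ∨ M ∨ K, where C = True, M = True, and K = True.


C = True, M = True, K = True
Step 1: C ∨ M = True OR True = True
Step 2: True ∨ K = True OR True = True
OR is true when at least one operand is true.

True


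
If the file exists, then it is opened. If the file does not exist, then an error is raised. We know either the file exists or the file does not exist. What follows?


Constructive dilemma: (P → Q) ∧ (R → S), P ∨ R ⊢ Q ∨ S
Premise 1: the file exists → it is opened
Premise 2: the file does not exist → an error is raised
Premise 3: the file exists ∨ the file does not exist
Case 1: Assuming the file exists, then by Premise 1, it is opened.
Case 2: Assuming the file does not exist, then by Premise 2, an error is raised.
Since one of the file exists or the file does not exist must hold, we get it is opened or an error is raised.

It is opened or an error is raised.


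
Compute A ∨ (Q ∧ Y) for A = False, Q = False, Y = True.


A = False, Q = False, Y = True
Step 1: Q ∧ Y = False AND True = False
Step 2: A ∨ False = False OR False = False
AND evaluated first (higher precedence); then OR applied.

False


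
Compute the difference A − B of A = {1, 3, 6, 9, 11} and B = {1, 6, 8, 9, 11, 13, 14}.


A = {1, 3, 6, 9, 11}
B = {1, 6, 8, 9, 11, 13, 14}
Operation: difference A − B
In A but not B: 3

{3}


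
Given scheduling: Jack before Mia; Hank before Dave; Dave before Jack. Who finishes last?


Constraints: Jack before Mia; Hank before Dave; Dave before Jack
The last task can have nothing scheduled after it, so it must never appear on the left of a 'before'.
Tasks appearing before some other task: Jack, Hank, Dave.
The only task not in that list is Mia → it is last.

Mia


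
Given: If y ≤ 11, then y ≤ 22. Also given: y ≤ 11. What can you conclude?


Modus ponens: P → Q, P ⊢ Q
P: y ≤ 11
Q: y ≤ 22
We have P → Q and P is true.
By modus ponens, Q must be true.

y ≤ 22


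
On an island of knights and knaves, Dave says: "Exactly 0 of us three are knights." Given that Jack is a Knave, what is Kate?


Dave claims exactly 0 knights among Dave, Jack, Kate.
Given: Jack is a Knave.

Case 1: Dave is a Knight (tells truth)
  Then exactly 0 of the three are knights.
  Counting Dave, Jack: 1 knight(s) so far. Need -1 more → impossible.
Case 2: Dave is a Knave (lies)
  Then the count is NOT 0.
  If Kate = Knave, count = 0 = 0 → claim would be true, contradicts lie.
  If Kate = Knight, count = 1 ≠ 0 → lie confirmed ✓

Kate is a Knight.

Knight


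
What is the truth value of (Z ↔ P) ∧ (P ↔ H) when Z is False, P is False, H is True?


Z = False, P = False, H = True
Step 1: Z ↔ P is true when Z and P have the same value. Result: True
Step 2: P ↔ H is true when P and H have the same value. Result: False
Step 3: True ∧ False = False

False


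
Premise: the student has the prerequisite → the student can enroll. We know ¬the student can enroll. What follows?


Modus tollens: P → Q, ¬Q ⊢ ¬P
P: the student has the prerequisite
Q: the student can enroll
We have P → Q and Q is false.
By modus tollens, P must be false.

It is not the case that the student has the prerequisite


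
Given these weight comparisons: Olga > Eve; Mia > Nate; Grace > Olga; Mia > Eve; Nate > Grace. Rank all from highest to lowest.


Constraints: Olga > Eve; Mia > Nate; Grace > Olga; Mia > Eve; Nate > Grace
Method: at each step, the next-highest is the one remaining person who never appears on the smaller side of a constraint between remaining people.
  Step 1: remaining {Nate, Eve, Olga, Mia, Grace}; on the smaller side: {Nate, Eve, Olga, Grace} → Mia is next (Mia > Nate; Mia > Eve).
  Step 2: remaining {Nate, Eve, Olga, Grace}; on the smaller side: {Eve, Olga, Grace} → Nate is next (Nate > Grace).
  Step 3: remaining {Eve, Olga, Grace}; on the smaller side: {Eve, Olga} → Grace is next (Grace > Olga).
  Step 4: remaining {Eve, Olga}; on the smaller side: {Eve} → Olga is next (Olga > Eve).
  Step 5: only Eve remains → lowest.
Final ranking (highest to lowest):

Mia > Nate > Grace > Olga > Eve


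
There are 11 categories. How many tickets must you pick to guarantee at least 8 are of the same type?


Pigeonhole: to guarantee k in one of n categories, need (k-1)×n + 1.
k = 8, n = 11
Minimum = (8-1) × 11 + 1 = 7 × 11 + 1

78


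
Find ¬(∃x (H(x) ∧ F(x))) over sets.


Original: ∃x (H(x) ∧ F(x))
Rule: ¬∀→∃, ¬∃→∀, negate predicate.
Negation: ∀x (¬H(x) ∨ ¬F(x))

∀x (¬H(x) ∨ ¬F(x))


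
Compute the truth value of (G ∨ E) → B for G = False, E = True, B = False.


G = False, E = True, B = False
Step 1: G ∨ E = False OR True = True
Step 2: (True) → B: false only when antecedent=True and B=False.
Result: False

False


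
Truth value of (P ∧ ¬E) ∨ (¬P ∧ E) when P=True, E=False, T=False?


P = True, E = False, T = False
Expression: (P ∧ ¬E) ∨ (¬P ∧ E)
Step 1: ¬E = NOT False = True
Step 2: P ∧ ¬E = True AND True = True
Step 3: ¬P = NOT True = False
Step 4: ¬P ∧ E = False AND False = False
Step 5: (True) ∨ (False) = True OR False = True

True


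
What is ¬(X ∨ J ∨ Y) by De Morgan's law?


De Morgan's law: ¬(P ∨ Q ∨ R) ≡ ¬P ∧ ¬Q ∧ ¬R
¬(X ∨ J ∨ Y) = ¬X ∧ ¬J ∧ ¬Y

¬X ∧ ¬J ∧ ¬Y


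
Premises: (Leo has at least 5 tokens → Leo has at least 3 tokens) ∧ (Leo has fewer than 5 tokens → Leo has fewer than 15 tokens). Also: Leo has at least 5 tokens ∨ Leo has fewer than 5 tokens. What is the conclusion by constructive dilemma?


Constructive dilemma: (P → Q) ∧ (R → S), P ∨ R ⊢ Q ∨ S
Premise 1: Leo has at least 5 tokens → Leo has at least 3 tokens
Premise 2: Leo has fewer than 5 tokens → Leo has fewer than 15 tokens
Premise 3: Leo has at least 5 tokens ∨ Leo has fewer than 5 tokens
Case 1: Assuming Leo has at least 5 tokens, then by Premise 1, Leo has at least 3 tokens.
Case 2: Assuming Leo has fewer than 5 tokens, then by Premise 2, Leo has fewer than 15 tokens.
Since one of Leo has at least 5 tokens or Leo has fewer than 5 tokens must hold, we get Leo has at least 3 tokens or Leo has fewer than 15 tokens.

Leo has at least 3 tokens or Leo has fewer than 15 tokens.


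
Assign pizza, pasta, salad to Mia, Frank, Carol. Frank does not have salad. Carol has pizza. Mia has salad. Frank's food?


From clues:
  Carol → pizza
  Mia → salad
By elimination, Frank gets the remaining.

pasta


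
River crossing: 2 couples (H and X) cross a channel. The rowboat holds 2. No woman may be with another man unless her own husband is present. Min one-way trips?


Label couples H and X.
1. WH+WX → (far: WH,WX; near: HH,HX)
2. WH ←   (far: WX; near: HH,HX,WH)
3. HH+HX → (far: HH,HX,WX; near: WH)
4. HH ←   (far: HX,WX; near: HH,WH)  — HH returns, since WH is alone on near bank
5. HH+WH → (far: all four; near: empty)
Every state respects the constraint.
Minimum trips = 5

5


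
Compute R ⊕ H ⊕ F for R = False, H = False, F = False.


R = False, H = False, F = False
Step 1: R ⊕ H = False XOR False = False
Step 2: False ⊕ F = False XOR False = False
XOR is true when an odd number of operands are true.

False


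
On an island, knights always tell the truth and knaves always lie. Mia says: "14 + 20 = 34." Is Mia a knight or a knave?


Statement: "14 + 20 = 34."
Actual: 14 + 20 = 34
Claimed: 34
Statement is TRUE → Mia tells the truth → Knight

Knight


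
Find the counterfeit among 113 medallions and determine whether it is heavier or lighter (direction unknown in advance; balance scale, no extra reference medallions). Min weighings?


Let n = 113. 226 possibilities (n medallions × lighter/heavier); each weighing has 3 outcomes.
Bound for k weighings: say the first weighing puts j medallions on each pan. If it tips, the 2j weighed medallions remain suspects (each with a known direction) and k-1 weighings give 3^(k-1) outcomes; 3^(k-1) is odd, so 2j ≤ 3^(k-1) - 1. If it balances, the n - 2j unweighed medallions remain with direction unknown: 2(n - 2j) ≤ 3^(k-1) - 1 by the same parity argument. Adding, n ≤ (3^(k-1) - 1) + (3^(k-1) - 1)/2 = (3^k - 3)/2, and the classical three-group strategy achieves this (3 medallions in 2 weighings, 12 in 3, 39 in 4, 120 in 5).
So we need the smallest k with (3^k - 3)/2 ≥ 113.
k = 4: (3^4 - 3)/2 = 39 < 113 ✗
k = 5: (3^5 - 3)/2 = 120 ≥ 113 ✓

5


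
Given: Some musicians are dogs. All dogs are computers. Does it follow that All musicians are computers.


Premise 1: Some musicians are dogs.
Premise 2: All dogs are computers.
Conclusion: All musicians are computers.
Fallacy: illicit minor. The minor term (musicians) is distributed in the conclusion ('All musicians ...') but undistributed in its premise ('Some musicians are dogs' doesn't cover all musicians).
Only 'Some musicians are computers' follows, not 'All'.

Invalid


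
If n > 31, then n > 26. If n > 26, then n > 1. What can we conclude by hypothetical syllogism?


Hypothetical syllogism: P → Q, Q → R ⊢ P → R
Premise 1: n > 31 → n > 26
Premise 2: n > 26 → n > 1
Chain the implications: the middle term (n > 26) links the two.
Conclusion: If n > 31, then n > 1.

If n > 31, then n > 1.


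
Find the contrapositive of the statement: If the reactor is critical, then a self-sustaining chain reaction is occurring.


Original: If the reactor is critical, then a self-sustaining chain reaction is occurring
Contrapositive: If ¬Q, then ¬P
Negate Q: not (a self-sustaining chain reaction is occurring)
Negate P: not (the reactor is critical)

If not (a self-sustaining chain reaction is occurring), then not (the reactor is critical).


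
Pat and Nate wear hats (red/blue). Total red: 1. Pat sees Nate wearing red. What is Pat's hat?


Total red = 1, Nate = red
Red accounted for: 1
Remaining for Pat: 0
Pat's hat is blue.

blue


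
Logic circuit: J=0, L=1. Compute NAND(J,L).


J AND L = 0
NOT(0) = 1

1


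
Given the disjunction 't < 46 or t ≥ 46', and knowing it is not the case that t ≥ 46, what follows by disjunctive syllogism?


Disjunctive syllogism: P ∨ Q, ¬P ⊢ Q
Disjunction: t < 46 ∨ t ≥ 46
We know it is not the case that t ≥ 46.
By disjunctive syllogism, the other disjunct must be true.

t < 46


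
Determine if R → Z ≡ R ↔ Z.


Expression 1: R → Z
Expression 2: R ↔ Z
Truth table (R Z | Expr1 Expr2):
  T T |   T     T
  T F |   F     F
  F T |   T     F   ← differ
  F F |   T     T
Counterexample: R=F, Z=T gives Expr1 = T but Expr2 = F, so the expressions are NOT logically equivalent.

No


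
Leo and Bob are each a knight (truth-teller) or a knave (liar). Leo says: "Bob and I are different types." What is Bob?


Leo says: "Bob and I are different types."
Case 1: Leo is a Knight (truth-teller)
  Statement is true → they ARE different → Bob is a Knave
Case 2: Leo is a Knave (liar)
  Statement is false → they are NOT different → Bob is a Knave
In both cases, Bob is a Knave.

Knave


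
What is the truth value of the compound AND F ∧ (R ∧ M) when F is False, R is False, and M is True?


F = False, R = False, M = True
Step 1: R ∧ M = False AND True = False
Step 2: F ∧ False = False AND False = False
AND is true only when ALL operands are true.

False


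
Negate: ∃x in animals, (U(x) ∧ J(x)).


Original: ∃x (U(x) ∧ J(x))
Rule: ¬∀→∃, ¬∃→∀, negate predicate.
Negation: ∀x (¬U(x) ∨ ¬J(x))

∀x (¬U(x) ∨ ¬J(x))


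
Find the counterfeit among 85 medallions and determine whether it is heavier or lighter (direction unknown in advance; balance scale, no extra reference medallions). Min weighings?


Let n = 85. 170 possibilities (n medallions × lighter/heavier); each weighing has 3 outcomes.
Bound for k weighings: say the first weighing puts j medallions on each pan. If it tips, the 2j weighed medallions remain suspects (each with a known direction) and k-1 weighings give 3^(k-1) outcomes; 3^(k-1) is odd, so 2j ≤ 3^(k-1) - 1. If it balances, the n - 2j unweighed medallions remain with direction unknown: 2(n - 2j) ≤ 3^(k-1) - 1 by the same parity argument. Adding, n ≤ (3^(k-1) - 1) + (3^(k-1) - 1)/2 = (3^k - 3)/2, and the classical three-group strategy achieves this (3 medallions in 2 weighings, 12 in 3, 39 in 4, 120 in 5).
So we need the smallest k with (3^k - 3)/2 ≥ 85.
k = 4: (3^4 - 3)/2 = 39 < 85 ✗
k = 5: (3^5 - 3)/2 = 120 ≥ 85 ✓

5


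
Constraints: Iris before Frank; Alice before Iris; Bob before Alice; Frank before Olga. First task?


Constraints: Iris before Frank; Alice before Iris; Bob before Alice; Frank before Olga
The first task can have nothing scheduled before it, so it must never appear on the right of a 'before'.
Tasks appearing after some 'before': Frank, Iris, Alice, Olga.
The only task not in that list is Bob → it is first.

Bob


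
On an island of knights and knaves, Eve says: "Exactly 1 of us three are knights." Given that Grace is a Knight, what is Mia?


Eve claims exactly 1 knights among Eve, Grace, Mia.
Given: Grace is a Knight.

Case 1: Eve is a Knight (tells truth)
  Then exactly 1 of the three are knights.
  Counting Eve, Grace: 2 knight(s) so far. Need -1 more → impossible.
Case 2: Eve is a Knave (lies)
  Then the count is NOT 1.
  If Mia = Knave, count = 1 = 1 → claim would be true, contradicts lie.
  If Mia = Knight, count = 2 ≠ 1 → lie confirmed ✓

Mia is a Knight.

Knight


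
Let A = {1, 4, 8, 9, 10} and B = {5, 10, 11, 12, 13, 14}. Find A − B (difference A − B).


A = {1, 4, 8, 9, 10}
B = {5, 10, 11, 12, 13, 14}
Operation: difference A − B
In A but not B: 1, 4, 8, 9

{1, 4, 8, 9}


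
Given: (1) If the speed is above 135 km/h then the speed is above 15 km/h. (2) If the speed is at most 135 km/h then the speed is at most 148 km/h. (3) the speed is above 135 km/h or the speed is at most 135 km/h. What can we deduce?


Constructive dilemma: (P → Q) ∧ (R → S), P ∨ R ⊢ Q ∨ S
Premise 1: the speed is above 135 km/h → the speed is above 15 km/h
Premise 2: the speed is at most 135 km/h → the speed is at most 148 km/h
Premise 3: the speed is above 135 km/h ∨ the speed is at most 135 km/h
Case 1: Assuming the speed is above 135 km/h, then by Premise 1, the speed is above 15 km/h.
Case 2: Assuming the speed is at most 135 km/h, then by Premise 2, the speed is at most 148 km/h.
Since one of the speed is above 135 km/h or the speed is at most 135 km/h must hold, we get the speed is above 15 km/h or the speed is at most 148 km/h.

The speed is above 15 km/h or the speed is at most 148 km/h.


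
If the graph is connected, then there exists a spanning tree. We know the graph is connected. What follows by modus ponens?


Modus ponens: P → Q, P ⊢ Q
P: the graph is connected
Q: there exists a spanning tree
We have P → Q and P is true.
By modus ponens, Q must be true.

There exists a spanning tree


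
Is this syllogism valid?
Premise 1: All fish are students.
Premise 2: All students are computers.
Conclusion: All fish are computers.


Premise 1: All fish are students.
Premise 2: All students are computers.
Conclusion: All fish are computers.
Barbara syllogism (AAA-1): All A are B, All B are C → All A are C.
Middle term (students) distributed in premise 2.

Valid


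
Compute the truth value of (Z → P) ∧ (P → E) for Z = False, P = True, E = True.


Z = False, P = True, E = True
Step 1: Z → P is false only when Z=True and P=False. Result: True
Step 2: P → E is false only when P=True and E=False. Result: True
Step 3: True ∧ True = True

True


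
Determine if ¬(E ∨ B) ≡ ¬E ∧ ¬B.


Expression 1: ¬(E ∨ B)
Expression 2: ¬E ∧ ¬B
Truth table (E B | Expr1 Expr2):
  T T |   F     F
  T F |   F     F
  F T |   F     F
  F F |   T     T
All 4 rows agree, so the expressions are logically equivalent.

Yes


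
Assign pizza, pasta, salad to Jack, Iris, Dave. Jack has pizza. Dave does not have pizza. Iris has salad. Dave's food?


From clues:
  Jack → pizza
  Iris → salad
By elimination, Dave gets the remaining.

pasta


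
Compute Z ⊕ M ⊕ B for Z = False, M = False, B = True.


Z = False, M = False, B = True
Step 1: Z ⊕ M = False XOR False = False
Step 2: False ⊕ B = False XOR True = True
XOR is true when an odd number of operands are true.

True


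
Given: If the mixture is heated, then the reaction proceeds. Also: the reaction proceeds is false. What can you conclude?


Modus tollens: P → Q, ¬Q ⊢ ¬P
P: the mixture is heated
Q: the reaction proceeds
We have P → Q and Q is false.
By modus tollens, P must be false.

It is not the case that the mixture is heated


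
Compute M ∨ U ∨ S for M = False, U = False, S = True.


M = False, U = False, S = True
Step 1: M ∨ U = False OR False = False
Step 2: False ∨ S = False OR True = True
OR is true when at least one operand is true.

True


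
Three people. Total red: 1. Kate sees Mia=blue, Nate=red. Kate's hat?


Total red = 1, seen red = 1
Own red = 1 - 1 = 0
Kate's hat is blue.

blue


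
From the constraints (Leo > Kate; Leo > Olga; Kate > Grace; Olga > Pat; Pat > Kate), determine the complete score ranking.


Constraints: Leo > Kate; Leo > Olga; Kate > Grace; Olga > Pat; Pat > Kate
Method: at each step, the next-highest is the one remaining person who never appears on the smaller side of a constraint between remaining people.
  Step 1: remaining {Pat, Kate, Grace, Leo, Olga}; on the smaller side: {Pat, Kate, Grace, Olga} → Leo is next (Leo > Kate; Leo > Olga).
  Step 2: remaining {Pat, Kate, Grace, Olga}; on the smaller side: {Pat, Kate, Grace} → Olga is next (Olga > Pat).
  Step 3: remaining {Pat, Kate, Grace}; on the smaller side: {Kate, Grace} → Pat is next (Pat > Kate).
  Step 4: remaining {Kate, Grace}; on the smaller side: {Grace} → Kate is next (Kate > Grace).
  Step 5: only Grace remains → lowest.
Final ranking (highest to lowest):

Leo > Olga > Pat > Kate > Grace


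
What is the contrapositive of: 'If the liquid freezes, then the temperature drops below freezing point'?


Original: If the liquid freezes, then the temperature drops below freezing point
Contrapositive: If ¬Q, then ¬P
Negate Q: not (the temperature drops below freezing point)
Negate P: not (the liquid freezes)

If not (the temperature drops below freezing point), then not (the liquid freezes).


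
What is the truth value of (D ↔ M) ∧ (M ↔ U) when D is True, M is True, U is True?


D = True, M = True, U = True
Step 1: D ↔ M is true when D and M have the same value. Result: True
Step 2: M ↔ U is true when M and U have the same value. Result: True
Step 3: True ∧ True = True

True


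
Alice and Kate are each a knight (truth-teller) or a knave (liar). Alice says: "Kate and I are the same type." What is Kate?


Alice says: "Kate and I are the same type."
Case 1: Alice is a Knight (truth-teller)
  Statement is true → they ARE the same → Kate is also a Knight
Case 2: Alice is a Knave (liar)
  Statement is false → they are NOT the same → Kate is a Knight
In both cases, Kate is a Knight.

Knight


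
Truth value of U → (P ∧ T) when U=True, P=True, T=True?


U = True, P = True, T = True
Expression: U → (P ∧ T)
Step 1: P ∧ T = True AND True = True
Step 2: U → (True) = True → True = True

True


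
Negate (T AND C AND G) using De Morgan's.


De Morgan's law: ¬(P ∧ Q ∧ R) ≡ ¬P ∨ ¬Q ∨ ¬R
¬(T ∧ C ∧ G) = ¬T ∨ ¬C ∨ ¬G

¬T ∨ ¬C ∨ ¬G


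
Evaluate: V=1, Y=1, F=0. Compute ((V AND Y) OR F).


V AND Y = 1&1 = 1
1 OR 0 = 1

1


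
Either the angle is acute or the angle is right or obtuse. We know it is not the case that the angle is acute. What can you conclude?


Disjunctive syllogism: P ∨ Q, ¬P ⊢ Q
Disjunction: the angle is acute ∨ the angle is right or obtuse
We know it is not the case that the angle is acute.
By disjunctive syllogism, the other disjunct must be true.

The angle is right or obtuse


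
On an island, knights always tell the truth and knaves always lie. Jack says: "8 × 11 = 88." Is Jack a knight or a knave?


Statement: "8 × 11 = 88."
Actual: 8 × 11 = 88
Claimed: 88
Statement is TRUE → Jack tells the truth → Knight

Knight


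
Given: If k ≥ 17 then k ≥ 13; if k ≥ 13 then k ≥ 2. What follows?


Hypothetical syllogism: P → Q, Q → R ⊢ P → R
Premise 1: k ≥ 17 → k ≥ 13
Premise 2: k ≥ 13 → k ≥ 2
Chain the implications: the middle term (k ≥ 13) links the two.
Conclusion: If k ≥ 17, then k ≥ 2.

If k ≥ 17, then k ≥ 2.


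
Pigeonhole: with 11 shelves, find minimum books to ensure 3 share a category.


Pigeonhole: to guarantee k in one of n categories, need (k-1)×n + 1.
k = 3, n = 11
Minimum = (3-1) × 11 + 1 = 2 × 11 + 1

23


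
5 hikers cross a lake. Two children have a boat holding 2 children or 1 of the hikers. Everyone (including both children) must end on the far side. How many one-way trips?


Per crossing of one of the hikers: children→, one←, one of the hikers→, one← = 4 trips
5 × 4 = 20, + 1 final children→ = 21
Minimum trips = 21

21


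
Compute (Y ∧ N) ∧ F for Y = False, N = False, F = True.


Y = False, N = False, F = True
Step 1: Y ∧ N = False AND False = False
Step 2: False ∧ F = False AND True = False
AND is true only when ALL operands are true.

False


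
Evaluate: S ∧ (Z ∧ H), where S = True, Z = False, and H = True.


S = True, Z = False, H = True
Step 1: Z ∧ H = False AND True = False
Step 2: S ∧ False = True AND False = False
AND is true only when ALL operands are true.

False


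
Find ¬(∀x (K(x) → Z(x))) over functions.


Original: ∀x (K(x) → Z(x))
Rule: ¬∀→∃, ¬∃→∀, negate predicate.
Negation: ∃x (K(x) ∧ ¬Z(x))

∃x (K(x) ∧ ¬Z(x))


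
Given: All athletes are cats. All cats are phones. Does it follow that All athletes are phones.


Premise 1: All athletes are cats.
Premise 2: All cats are phones.
Conclusion: All athletes are phones.
Barbara syllogism (AAA-1): All A are B, All B are C → All A are C.
Middle term (cats) distributed in premise 2.

Valid


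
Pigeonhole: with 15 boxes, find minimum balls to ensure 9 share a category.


Pigeonhole: to guarantee k in one of n categories, need (k-1)×n + 1.
k = 9, n = 15
Minimum = (9-1) × 15 + 1 = 8 × 15 + 1

121


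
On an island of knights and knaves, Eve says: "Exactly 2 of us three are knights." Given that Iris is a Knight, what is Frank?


Eve claims exactly 2 knights among Eve, Iris, Frank.
Given: Iris is a Knight.

Case 1: Eve is a Knight (tells truth)
  Then exactly 2 of the three are knights.
  Counting Eve, Iris: 2 knight(s) so far. Need 0 more → Frank = Knave.
Case 2: Eve is a Knave (lies)
  Then the count is NOT 2.
  If Frank = Knight, count = 2 = 2 → claim would be true, contradicts lie.
  If Frank = Knave, count = 1 ≠ 2 → lie confirmed ✓

Frank is a Knave.

Knave


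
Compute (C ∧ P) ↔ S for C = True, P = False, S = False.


C = True, P = False, S = False
Step 1: C ∧ P = True AND False = False
Step 2: (False) ↔ S: true when both sides have same truth value.
Result: False ↔ False = True

True


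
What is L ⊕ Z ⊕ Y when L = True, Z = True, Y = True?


L = True, Z = True, Y = True
Step 1: L ⊕ Z = True XOR True = False
Step 2: False ⊕ Y = False XOR True = True
XOR is true when an odd number of operands are true.

True


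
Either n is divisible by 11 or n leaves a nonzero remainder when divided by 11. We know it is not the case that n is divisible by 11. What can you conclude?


Disjunctive syllogism: P ∨ Q, ¬P ⊢ Q
Disjunction: n is divisible by 11 ∨ n leaves a nonzero remainder when divided by 11
We know it is not the case that n is divisible by 11.
By disjunctive syllogism, the other disjunct must be true.

n leaves a nonzero remainder when divided by 11


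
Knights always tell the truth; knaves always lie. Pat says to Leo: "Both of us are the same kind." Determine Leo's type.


Pat says: "Both of us are the same kind."
Case 1: Pat is a Knight (truth-teller)
  Statement is true → they ARE the same → Leo is also a Knight
Case 2: Pat is a Knave (liar)
  Statement is false → they are NOT the same → Leo is a Knight
In both cases, Leo is a Knight.

Knight


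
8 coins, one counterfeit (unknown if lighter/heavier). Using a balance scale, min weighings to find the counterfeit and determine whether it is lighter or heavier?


Let n = 8. 16 possibilities (n coins × lighter/heavier); each weighing has 3 outcomes.
Bound for k weighings: say the first weighing puts j coins on each pan. If it tips, the 2j weighed coins remain suspects (each with a known direction) and k-1 weighings give 3^(k-1) outcomes; 3^(k-1) is odd, so 2j ≤ 3^(k-1) - 1. If it balances, the n - 2j unweighed coins remain with direction unknown: 2(n - 2j) ≤ 3^(k-1) - 1 by the same parity argument. Adding, n ≤ (3^(k-1) - 1) + (3^(k-1) - 1)/2 = (3^k - 3)/2, and the classical three-group strategy achieves this (3 coins in 2 weighings, 12 in 3, 39 in 4, 120 in 5).
So we need the smallest k with (3^k - 3)/2 ≥ 8.
k = 2: (3^2 - 3)/2 = 3 < 8 ✗
k = 3: (3^3 - 3)/2 = 12 ≥ 8 ✓

3
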